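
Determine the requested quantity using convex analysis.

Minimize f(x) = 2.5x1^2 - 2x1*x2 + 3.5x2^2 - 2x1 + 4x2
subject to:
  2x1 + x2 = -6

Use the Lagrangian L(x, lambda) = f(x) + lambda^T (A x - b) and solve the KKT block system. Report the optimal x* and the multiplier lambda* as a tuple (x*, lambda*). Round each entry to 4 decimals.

Form the Lagrangian:
  L(x, lambda) = (1/2) x^T Q x + c^T x + lambda^T (A x - b)
Stationarity (grad_x L = 0): Q x + c + A^T lambda = 0.
Primal feasibility: A x = b.

This gives the KKT block system:
  [ Q   A^T ] [ x     ]   [-c ]
  [ A    0  ] [ lambda ] = [ b ]

Solving the linear system:
  x*      = (-2.0976, -1.8049)
  lambda* = (4.439)
  f(x*)   = 11.8049

x* = (-2.0976, -1.8049), lambda* = (4.439)


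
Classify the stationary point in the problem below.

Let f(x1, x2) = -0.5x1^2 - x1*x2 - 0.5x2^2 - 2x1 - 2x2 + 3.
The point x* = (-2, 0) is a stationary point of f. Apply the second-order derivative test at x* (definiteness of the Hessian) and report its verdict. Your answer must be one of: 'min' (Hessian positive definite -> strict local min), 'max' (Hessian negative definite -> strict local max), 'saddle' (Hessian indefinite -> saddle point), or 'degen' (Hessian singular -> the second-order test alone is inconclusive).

Compute the Hessian H = grad^2 f:
  H = [[-1, -1], [-1, -1]]
Verify stationarity: grad f(x*) = H x* + g = (0, 0).
Eigenvalues of H: -2, 0.
H has a zero eigenvalue (singular; negative semidefinite but not definite), so H is neither positive definite, negative definite, nor indefinite. The second-order test alone is inconclusive -> degen.
(Indeed, f is constant along the null direction of H through x*, so x* is not a strict local extremum.)

degen


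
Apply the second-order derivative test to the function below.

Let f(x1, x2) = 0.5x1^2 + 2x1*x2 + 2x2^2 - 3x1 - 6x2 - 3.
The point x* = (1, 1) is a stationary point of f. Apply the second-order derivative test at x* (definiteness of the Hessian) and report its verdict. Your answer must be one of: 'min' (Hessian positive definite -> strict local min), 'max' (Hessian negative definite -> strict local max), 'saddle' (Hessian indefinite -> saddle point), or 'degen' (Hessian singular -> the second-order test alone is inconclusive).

Compute the Hessian H = grad^2 f:
  H = [[1, 2], [2, 4]]
Verify stationarity: grad f(x*) = H x* + g = (0, 0).
Eigenvalues of H: 0, 5.
H has a zero eigenvalue (singular; positive semidefinite but not definite), so H is neither positive definite, negative definite, nor indefinite. The second-order test alone is inconclusive -> degen.
(Indeed, f is constant along the null direction of H through x*, so x* is not a strict local extremum.)

degen


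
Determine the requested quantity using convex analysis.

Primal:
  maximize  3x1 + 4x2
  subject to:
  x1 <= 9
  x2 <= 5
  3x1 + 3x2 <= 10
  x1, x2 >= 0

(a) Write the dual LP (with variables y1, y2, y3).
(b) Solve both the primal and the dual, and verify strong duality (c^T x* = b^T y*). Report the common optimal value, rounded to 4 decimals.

The standard primal-dual pair for 'max c^T x s.t. A x <= b, x >= 0' is:
  Dual:  min b^T y  s.t.  A^T y >= c,  y >= 0.

So the dual LP is:
  minimize  9y1 + 5y2 + 10y3
  subject to:
    y1 + 3y3 >= 3
    y2 + 3y3 >= 4
    y1, y2, y3 >= 0

Solving the primal: x* = (0, 3.3333).
  primal value c^T x* = 13.3333.
Solving the dual: y* = (0, 0, 1.3333).
  dual value b^T y* = 13.3333.
Strong duality: c^T x* = b^T y*. Confirmed.

13.3333


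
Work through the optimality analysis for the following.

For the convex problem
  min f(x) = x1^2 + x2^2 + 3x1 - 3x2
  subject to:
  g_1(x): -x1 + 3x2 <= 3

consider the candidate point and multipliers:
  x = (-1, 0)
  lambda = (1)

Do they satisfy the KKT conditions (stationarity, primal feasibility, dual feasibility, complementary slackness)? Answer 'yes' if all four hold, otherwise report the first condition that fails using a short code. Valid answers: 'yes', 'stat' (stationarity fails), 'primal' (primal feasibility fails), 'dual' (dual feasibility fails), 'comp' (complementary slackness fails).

Gradient of f: grad f(x) = Q x + c = (1, -3)
Constraint values g_i(x) = a_i^T x - b_i:
  g_1((-1, 0)) = -2
Stationarity residual: grad f(x) + sum_i lambda_i a_i = (0, 0)
  -> stationarity OK
Primal feasibility (all g_i <= 0): OK
Dual feasibility (all lambda_i >= 0): OK
Complementary slackness (lambda_i * g_i(x) = 0 for all i): FAILS

Verdict: the first failing condition is complementary_slackness -> comp.

comp


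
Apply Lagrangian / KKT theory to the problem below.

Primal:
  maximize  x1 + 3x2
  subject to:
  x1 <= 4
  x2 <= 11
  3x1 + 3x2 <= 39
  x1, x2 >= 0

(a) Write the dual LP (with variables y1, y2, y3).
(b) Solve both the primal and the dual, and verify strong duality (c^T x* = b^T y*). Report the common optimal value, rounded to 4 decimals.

The standard primal-dual pair for 'max c^T x s.t. A x <= b, x >= 0' is:
  Dual:  min b^T y  s.t.  A^T y >= c,  y >= 0.

So the dual LP is:
  minimize  4y1 + 11y2 + 39y3
  subject to:
    y1 + 3y3 >= 1
    y2 + 3y3 >= 3
    y1, y2, y3 >= 0

Solving the primal: x* = (2, 11).
  primal value c^T x* = 35.
Solving the dual: y* = (0, 2, 0.3333).
  dual value b^T y* = 35.
Strong duality: c^T x* = b^T y*. Confirmed.

35


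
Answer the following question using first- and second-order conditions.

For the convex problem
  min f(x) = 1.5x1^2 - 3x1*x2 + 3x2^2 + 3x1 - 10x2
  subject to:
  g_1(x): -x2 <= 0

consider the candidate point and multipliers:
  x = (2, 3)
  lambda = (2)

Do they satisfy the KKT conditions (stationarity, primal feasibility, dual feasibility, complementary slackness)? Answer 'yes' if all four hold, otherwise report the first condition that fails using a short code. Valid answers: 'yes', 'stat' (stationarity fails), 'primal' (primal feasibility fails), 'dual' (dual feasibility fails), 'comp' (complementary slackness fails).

Gradient of f: grad f(x) = Q x + c = (0, 2)
Constraint values g_i(x) = a_i^T x - b_i:
  g_1((2, 3)) = -3
Stationarity residual: grad f(x) + sum_i lambda_i a_i = (0, 0)
  -> stationarity OK
Primal feasibility (all g_i <= 0): OK
Dual feasibility (all lambda_i >= 0): OK
Complementary slackness (lambda_i * g_i(x) = 0 for all i): FAILS

Verdict: the first failing condition is complementary_slackness -> comp.

comp


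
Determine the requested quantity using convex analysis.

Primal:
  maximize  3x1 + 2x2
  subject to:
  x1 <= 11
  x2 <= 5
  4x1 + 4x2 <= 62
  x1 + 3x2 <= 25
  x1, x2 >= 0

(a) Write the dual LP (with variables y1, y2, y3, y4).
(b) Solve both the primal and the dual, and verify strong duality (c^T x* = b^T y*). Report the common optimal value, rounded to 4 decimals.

The standard primal-dual pair for 'max c^T x s.t. A x <= b, x >= 0' is:
  Dual:  min b^T y  s.t.  A^T y >= c,  y >= 0.

So the dual LP is:
  minimize  11y1 + 5y2 + 62y3 + 25y4
  subject to:
    y1 + 4y3 + y4 >= 3
    y2 + 4y3 + 3y4 >= 2
    y1, y2, y3, y4 >= 0

Solving the primal: x* = (11, 4.5).
  primal value c^T x* = 42.
Solving the dual: y* = (1, 0, 0.5, 0).
  dual value b^T y* = 42.
Strong duality: c^T x* = b^T y*. Confirmed.

42


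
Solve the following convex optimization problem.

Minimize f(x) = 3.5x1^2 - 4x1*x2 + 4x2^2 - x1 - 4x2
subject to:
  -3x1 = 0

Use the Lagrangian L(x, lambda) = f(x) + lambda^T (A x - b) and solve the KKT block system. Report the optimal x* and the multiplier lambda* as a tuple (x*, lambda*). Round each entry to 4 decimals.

Form the Lagrangian:
  L(x, lambda) = (1/2) x^T Q x + c^T x + lambda^T (A x - b)
Stationarity (grad_x L = 0): Q x + c + A^T lambda = 0.
Primal feasibility: A x = b.

This gives the KKT block system:
  [ Q   A^T ] [ x     ]   [-c ]
  [ A    0  ] [ lambda ] = [ b ]

Solving the linear system:
  x*      = (0, 0.5)
  lambda* = (-1)
  f(x*)   = -1

x* = (0, 0.5), lambda* = (-1)


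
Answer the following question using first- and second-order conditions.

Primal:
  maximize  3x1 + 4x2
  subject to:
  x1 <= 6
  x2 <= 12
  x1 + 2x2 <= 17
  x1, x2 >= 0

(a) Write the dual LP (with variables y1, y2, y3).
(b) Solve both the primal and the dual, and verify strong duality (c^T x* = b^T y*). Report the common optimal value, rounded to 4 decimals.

The standard primal-dual pair for 'max c^T x s.t. A x <= b, x >= 0' is:
  Dual:  min b^T y  s.t.  A^T y >= c,  y >= 0.

So the dual LP is:
  minimize  6y1 + 12y2 + 17y3
  subject to:
    y1 + y3 >= 3
    y2 + 2y3 >= 4
    y1, y2, y3 >= 0

Solving the primal: x* = (6, 5.5).
  primal value c^T x* = 40.
Solving the dual: y* = (1, 0, 2).
  dual value b^T y* = 40.
Strong duality: c^T x* = b^T y*. Confirmed.

40


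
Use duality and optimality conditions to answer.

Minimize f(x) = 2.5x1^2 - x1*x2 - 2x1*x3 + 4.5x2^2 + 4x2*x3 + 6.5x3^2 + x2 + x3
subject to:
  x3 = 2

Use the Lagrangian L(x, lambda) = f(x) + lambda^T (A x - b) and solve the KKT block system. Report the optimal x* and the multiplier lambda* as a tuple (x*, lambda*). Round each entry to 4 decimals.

Form the Lagrangian:
  L(x, lambda) = (1/2) x^T Q x + c^T x + lambda^T (A x - b)
Stationarity (grad_x L = 0): Q x + c + A^T lambda = 0.
Primal feasibility: A x = b.

This gives the KKT block system:
  [ Q   A^T ] [ x     ]   [-c ]
  [ A    0  ] [ lambda ] = [ b ]

Solving the linear system:
  x*      = (0.6136, -0.9318, 2)
  lambda* = (-22.0455)
  f(x*)   = 22.5795

x* = (0.6136, -0.9318, 2), lambda* = (-22.0455)


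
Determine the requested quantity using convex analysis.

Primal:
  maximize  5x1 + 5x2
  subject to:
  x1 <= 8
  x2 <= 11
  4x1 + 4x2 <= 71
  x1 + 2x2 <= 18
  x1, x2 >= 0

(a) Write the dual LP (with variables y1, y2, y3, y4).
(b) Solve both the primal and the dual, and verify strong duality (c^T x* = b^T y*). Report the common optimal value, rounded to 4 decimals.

The standard primal-dual pair for 'max c^T x s.t. A x <= b, x >= 0' is:
  Dual:  min b^T y  s.t.  A^T y >= c,  y >= 0.

So the dual LP is:
  minimize  8y1 + 11y2 + 71y3 + 18y4
  subject to:
    y1 + 4y3 + y4 >= 5
    y2 + 4y3 + 2y4 >= 5
    y1, y2, y3, y4 >= 0

Solving the primal: x* = (8, 5).
  primal value c^T x* = 65.
Solving the dual: y* = (2.5, 0, 0, 2.5).
  dual value b^T y* = 65.
Strong duality: c^T x* = b^T y*. Confirmed.

65


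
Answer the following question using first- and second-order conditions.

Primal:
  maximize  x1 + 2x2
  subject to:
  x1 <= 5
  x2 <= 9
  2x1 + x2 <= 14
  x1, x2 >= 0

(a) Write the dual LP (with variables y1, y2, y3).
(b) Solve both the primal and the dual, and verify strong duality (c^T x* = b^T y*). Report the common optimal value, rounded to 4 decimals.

The standard primal-dual pair for 'max c^T x s.t. A x <= b, x >= 0' is:
  Dual:  min b^T y  s.t.  A^T y >= c,  y >= 0.

So the dual LP is:
  minimize  5y1 + 9y2 + 14y3
  subject to:
    y1 + 2y3 >= 1
    y2 + y3 >= 2
    y1, y2, y3 >= 0

Solving the primal: x* = (2.5, 9).
  primal value c^T x* = 20.5.
Solving the dual: y* = (0, 1.5, 0.5).
  dual value b^T y* = 20.5.
Strong duality: c^T x* = b^T y*. Confirmed.

20.5


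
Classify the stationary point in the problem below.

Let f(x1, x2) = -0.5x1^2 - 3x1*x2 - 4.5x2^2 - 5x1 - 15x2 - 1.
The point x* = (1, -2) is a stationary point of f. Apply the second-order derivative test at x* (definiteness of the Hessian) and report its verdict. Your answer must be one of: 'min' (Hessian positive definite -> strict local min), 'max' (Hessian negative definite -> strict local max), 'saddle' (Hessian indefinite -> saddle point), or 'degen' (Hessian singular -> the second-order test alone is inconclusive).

Compute the Hessian H = grad^2 f:
  H = [[-1, -3], [-3, -9]]
Verify stationarity: grad f(x*) = H x* + g = (0, 0).
Eigenvalues of H: -10, 0.
H has a zero eigenvalue (singular; negative semidefinite but not definite), so H is neither positive definite, negative definite, nor indefinite. The second-order test alone is inconclusive -> degen.
(Indeed, f is constant along the null direction of H through x*, so x* is not a strict local extremum.)

degen


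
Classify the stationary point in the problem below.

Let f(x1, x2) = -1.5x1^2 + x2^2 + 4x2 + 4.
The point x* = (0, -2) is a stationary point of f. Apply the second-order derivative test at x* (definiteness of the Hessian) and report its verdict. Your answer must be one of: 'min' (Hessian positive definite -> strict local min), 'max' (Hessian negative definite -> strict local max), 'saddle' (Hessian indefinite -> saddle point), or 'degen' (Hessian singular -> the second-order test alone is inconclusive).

Compute the Hessian H = grad^2 f:
  H = [[-3, 0], [0, 2]]
Verify stationarity: grad f(x*) = H x* + g = (0, 0).
Eigenvalues of H: -3, 2.
Eigenvalues have mixed signs, so H is indefinite -> x* is a saddle point.

saddle


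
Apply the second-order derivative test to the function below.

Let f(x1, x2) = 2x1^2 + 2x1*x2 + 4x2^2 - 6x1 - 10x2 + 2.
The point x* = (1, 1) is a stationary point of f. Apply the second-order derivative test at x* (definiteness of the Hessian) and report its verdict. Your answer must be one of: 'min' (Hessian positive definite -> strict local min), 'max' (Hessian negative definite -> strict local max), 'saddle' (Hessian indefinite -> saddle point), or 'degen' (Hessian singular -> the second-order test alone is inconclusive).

Compute the Hessian H = grad^2 f:
  H = [[4, 2], [2, 8]]
Verify stationarity: grad f(x*) = H x* + g = (0, 0).
Eigenvalues of H: 3.1716, 8.8284.
Both eigenvalues > 0, so H is positive definite -> x* is a strict local min.

min


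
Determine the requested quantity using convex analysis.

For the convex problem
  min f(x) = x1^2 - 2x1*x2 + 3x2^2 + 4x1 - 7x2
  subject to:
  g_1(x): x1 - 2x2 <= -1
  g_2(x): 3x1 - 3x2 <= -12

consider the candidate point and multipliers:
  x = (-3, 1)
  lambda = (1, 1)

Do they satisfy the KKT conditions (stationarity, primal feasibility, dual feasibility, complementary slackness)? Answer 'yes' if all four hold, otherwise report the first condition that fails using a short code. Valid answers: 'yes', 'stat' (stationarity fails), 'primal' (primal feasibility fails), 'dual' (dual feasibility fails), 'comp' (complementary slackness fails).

Gradient of f: grad f(x) = Q x + c = (-4, 5)
Constraint values g_i(x) = a_i^T x - b_i:
  g_1((-3, 1)) = -4
  g_2((-3, 1)) = 0
Stationarity residual: grad f(x) + sum_i lambda_i a_i = (0, 0)
  -> stationarity OK
Primal feasibility (all g_i <= 0): OK
Dual feasibility (all lambda_i >= 0): OK
Complementary slackness (lambda_i * g_i(x) = 0 for all i): FAILS

Verdict: the first failing condition is complementary_slackness -> comp.

comp


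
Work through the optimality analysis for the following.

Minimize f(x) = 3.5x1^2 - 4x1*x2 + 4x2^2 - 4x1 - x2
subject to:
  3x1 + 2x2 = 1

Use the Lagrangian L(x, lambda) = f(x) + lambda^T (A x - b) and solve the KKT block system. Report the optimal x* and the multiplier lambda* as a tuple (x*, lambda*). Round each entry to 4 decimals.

Form the Lagrangian:
  L(x, lambda) = (1/2) x^T Q x + c^T x + lambda^T (A x - b)
Stationarity (grad_x L = 0): Q x + c + A^T lambda = 0.
Primal feasibility: A x = b.

This gives the KKT block system:
  [ Q   A^T ] [ x     ]   [-c ]
  [ A    0  ] [ lambda ] = [ b ]

Solving the linear system:
  x*      = (0.2838, 0.0743)
  lambda* = (0.7703)
  f(x*)   = -0.9899

x* = (0.2838, 0.0743), lambda* = (0.7703)


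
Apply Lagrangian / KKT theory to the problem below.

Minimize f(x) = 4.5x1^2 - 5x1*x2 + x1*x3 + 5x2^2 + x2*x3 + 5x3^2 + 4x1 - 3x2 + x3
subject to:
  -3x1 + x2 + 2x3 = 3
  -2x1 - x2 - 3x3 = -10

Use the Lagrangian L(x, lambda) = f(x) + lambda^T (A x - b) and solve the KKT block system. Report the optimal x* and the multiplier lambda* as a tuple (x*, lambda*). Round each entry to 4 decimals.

Form the Lagrangian:
  L(x, lambda) = (1/2) x^T Q x + c^T x + lambda^T (A x - b)
Stationarity (grad_x L = 0): Q x + c + A^T lambda = 0.
Primal feasibility: A x = b.

This gives the KKT block system:
  [ Q   A^T ] [ x     ]   [-c ]
  [ A    0  ] [ lambda ] = [ b ]

Solving the linear system:
  x*      = (0.9601, 1.4812, 2.1995)
  lambda* = (-2.1977, 7.0137)
  f(x*)   = 39.1632

x* = (0.9601, 1.4812, 2.1995), lambda* = (-2.1977, 7.0137)


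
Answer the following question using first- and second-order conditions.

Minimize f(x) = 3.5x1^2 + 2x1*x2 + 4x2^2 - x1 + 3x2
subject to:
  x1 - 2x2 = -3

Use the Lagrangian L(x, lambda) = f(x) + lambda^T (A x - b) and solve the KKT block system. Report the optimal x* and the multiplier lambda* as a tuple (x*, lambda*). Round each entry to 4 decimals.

Form the Lagrangian:
  L(x, lambda) = (1/2) x^T Q x + c^T x + lambda^T (A x - b)
Stationarity (grad_x L = 0): Q x + c + A^T lambda = 0.
Primal feasibility: A x = b.

This gives the KKT block system:
  [ Q   A^T ] [ x     ]   [-c ]
  [ A    0  ] [ lambda ] = [ b ]

Solving the linear system:
  x*      = (-0.8636, 1.0682)
  lambda* = (4.9091)
  f(x*)   = 9.3977

x* = (-0.8636, 1.0682), lambda* = (4.9091)


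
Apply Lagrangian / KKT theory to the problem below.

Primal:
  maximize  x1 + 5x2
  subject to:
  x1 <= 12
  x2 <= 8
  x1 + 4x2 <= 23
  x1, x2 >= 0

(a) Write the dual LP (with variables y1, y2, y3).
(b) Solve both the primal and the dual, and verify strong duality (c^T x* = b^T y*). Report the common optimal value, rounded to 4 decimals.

The standard primal-dual pair for 'max c^T x s.t. A x <= b, x >= 0' is:
  Dual:  min b^T y  s.t.  A^T y >= c,  y >= 0.

So the dual LP is:
  minimize  12y1 + 8y2 + 23y3
  subject to:
    y1 + y3 >= 1
    y2 + 4y3 >= 5
    y1, y2, y3 >= 0

Solving the primal: x* = (0, 5.75).
  primal value c^T x* = 28.75.
Solving the dual: y* = (0, 0, 1.25).
  dual value b^T y* = 28.75.
Strong duality: c^T x* = b^T y*. Confirmed.

28.75


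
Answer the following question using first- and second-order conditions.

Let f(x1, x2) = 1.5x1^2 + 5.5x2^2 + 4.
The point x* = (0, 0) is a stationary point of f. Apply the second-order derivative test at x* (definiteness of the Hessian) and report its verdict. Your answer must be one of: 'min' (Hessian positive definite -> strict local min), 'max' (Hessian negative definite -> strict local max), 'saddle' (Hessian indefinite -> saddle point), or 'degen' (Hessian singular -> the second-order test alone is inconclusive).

Compute the Hessian H = grad^2 f:
  H = [[3, 0], [0, 11]]
Verify stationarity: grad f(x*) = H x* + g = (0, 0).
Eigenvalues of H: 3, 11.
Both eigenvalues > 0, so H is positive definite -> x* is a strict local min.

min


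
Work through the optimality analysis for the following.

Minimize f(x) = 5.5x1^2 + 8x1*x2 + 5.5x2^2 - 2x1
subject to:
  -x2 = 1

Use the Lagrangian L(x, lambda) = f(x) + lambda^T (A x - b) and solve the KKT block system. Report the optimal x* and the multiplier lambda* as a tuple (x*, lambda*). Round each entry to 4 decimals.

Form the Lagrangian:
  L(x, lambda) = (1/2) x^T Q x + c^T x + lambda^T (A x - b)
Stationarity (grad_x L = 0): Q x + c + A^T lambda = 0.
Primal feasibility: A x = b.

This gives the KKT block system:
  [ Q   A^T ] [ x     ]   [-c ]
  [ A    0  ] [ lambda ] = [ b ]

Solving the linear system:
  x*      = (0.9091, -1)
  lambda* = (-3.7273)
  f(x*)   = 0.9545

x* = (0.9091, -1), lambda* = (-3.7273)


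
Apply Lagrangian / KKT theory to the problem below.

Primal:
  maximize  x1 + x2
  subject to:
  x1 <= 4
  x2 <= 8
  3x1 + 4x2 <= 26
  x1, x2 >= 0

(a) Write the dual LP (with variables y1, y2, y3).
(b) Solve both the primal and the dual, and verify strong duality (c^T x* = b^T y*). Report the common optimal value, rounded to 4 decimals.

The standard primal-dual pair for 'max c^T x s.t. A x <= b, x >= 0' is:
  Dual:  min b^T y  s.t.  A^T y >= c,  y >= 0.

So the dual LP is:
  minimize  4y1 + 8y2 + 26y3
  subject to:
    y1 + 3y3 >= 1
    y2 + 4y3 >= 1
    y1, y2, y3 >= 0

Solving the primal: x* = (4, 3.5).
  primal value c^T x* = 7.5.
Solving the dual: y* = (0.25, 0, 0.25).
  dual value b^T y* = 7.5.
Strong duality: c^T x* = b^T y*. Confirmed.

7.5


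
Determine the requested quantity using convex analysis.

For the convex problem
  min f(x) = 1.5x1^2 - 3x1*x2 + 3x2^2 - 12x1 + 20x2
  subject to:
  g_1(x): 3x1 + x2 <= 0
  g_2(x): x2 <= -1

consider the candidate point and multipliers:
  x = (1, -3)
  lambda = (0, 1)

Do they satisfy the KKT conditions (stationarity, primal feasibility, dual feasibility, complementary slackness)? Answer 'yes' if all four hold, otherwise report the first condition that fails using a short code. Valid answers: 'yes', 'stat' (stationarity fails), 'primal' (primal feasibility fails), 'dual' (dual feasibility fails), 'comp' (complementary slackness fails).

Gradient of f: grad f(x) = Q x + c = (0, -1)
Constraint values g_i(x) = a_i^T x - b_i:
  g_1((1, -3)) = 0
  g_2((1, -3)) = -2
Stationarity residual: grad f(x) + sum_i lambda_i a_i = (0, 0)
  -> stationarity OK
Primal feasibility (all g_i <= 0): OK
Dual feasibility (all lambda_i >= 0): OK
Complementary slackness (lambda_i * g_i(x) = 0 for all i): FAILS

Verdict: the first failing condition is complementary_slackness -> comp.

comp


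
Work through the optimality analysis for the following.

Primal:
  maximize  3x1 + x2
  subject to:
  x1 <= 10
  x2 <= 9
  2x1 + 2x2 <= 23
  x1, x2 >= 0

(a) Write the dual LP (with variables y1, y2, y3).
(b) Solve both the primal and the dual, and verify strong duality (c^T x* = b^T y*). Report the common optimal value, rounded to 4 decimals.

The standard primal-dual pair for 'max c^T x s.t. A x <= b, x >= 0' is:
  Dual:  min b^T y  s.t.  A^T y >= c,  y >= 0.

So the dual LP is:
  minimize  10y1 + 9y2 + 23y3
  subject to:
    y1 + 2y3 >= 3
    y2 + 2y3 >= 1
    y1, y2, y3 >= 0

Solving the primal: x* = (10, 1.5).
  primal value c^T x* = 31.5.
Solving the dual: y* = (2, 0, 0.5).
  dual value b^T y* = 31.5.
Strong duality: c^T x* = b^T y*. Confirmed.

31.5


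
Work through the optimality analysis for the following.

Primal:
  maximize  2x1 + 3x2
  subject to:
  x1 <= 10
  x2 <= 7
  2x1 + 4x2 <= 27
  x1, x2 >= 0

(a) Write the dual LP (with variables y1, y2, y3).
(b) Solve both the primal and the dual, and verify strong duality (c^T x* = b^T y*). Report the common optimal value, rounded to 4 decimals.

The standard primal-dual pair for 'max c^T x s.t. A x <= b, x >= 0' is:
  Dual:  min b^T y  s.t.  A^T y >= c,  y >= 0.

So the dual LP is:
  minimize  10y1 + 7y2 + 27y3
  subject to:
    y1 + 2y3 >= 2
    y2 + 4y3 >= 3
    y1, y2, y3 >= 0

Solving the primal: x* = (10, 1.75).
  primal value c^T x* = 25.25.
Solving the dual: y* = (0.5, 0, 0.75).
  dual value b^T y* = 25.25.
Strong duality: c^T x* = b^T y*. Confirmed.

25.25


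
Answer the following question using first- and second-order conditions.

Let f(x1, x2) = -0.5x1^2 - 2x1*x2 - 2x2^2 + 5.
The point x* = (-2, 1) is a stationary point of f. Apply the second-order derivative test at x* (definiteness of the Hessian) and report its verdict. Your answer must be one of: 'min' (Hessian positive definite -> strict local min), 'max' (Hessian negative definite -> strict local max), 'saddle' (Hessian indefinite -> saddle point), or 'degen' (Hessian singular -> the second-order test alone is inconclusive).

Compute the Hessian H = grad^2 f:
  H = [[-1, -2], [-2, -4]]
Verify stationarity: grad f(x*) = H x* + g = (0, 0).
Eigenvalues of H: -5, 0.
H has a zero eigenvalue (singular; negative semidefinite but not definite), so H is neither positive definite, negative definite, nor indefinite. The second-order test alone is inconclusive -> degen.
(Indeed, f is constant along the null direction of H through x*, so x* is not a strict local extremum.)

degen


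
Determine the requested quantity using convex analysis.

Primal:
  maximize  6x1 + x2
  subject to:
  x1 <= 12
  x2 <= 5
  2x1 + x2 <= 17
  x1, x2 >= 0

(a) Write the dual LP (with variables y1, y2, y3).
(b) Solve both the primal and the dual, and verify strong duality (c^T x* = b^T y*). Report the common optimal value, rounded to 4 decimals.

The standard primal-dual pair for 'max c^T x s.t. A x <= b, x >= 0' is:
  Dual:  min b^T y  s.t.  A^T y >= c,  y >= 0.

So the dual LP is:
  minimize  12y1 + 5y2 + 17y3
  subject to:
    y1 + 2y3 >= 6
    y2 + y3 >= 1
    y1, y2, y3 >= 0

Solving the primal: x* = (8.5, 0).
  primal value c^T x* = 51.
Solving the dual: y* = (0, 0, 3).
  dual value b^T y* = 51.
Strong duality: c^T x* = b^T y*. Confirmed.

51


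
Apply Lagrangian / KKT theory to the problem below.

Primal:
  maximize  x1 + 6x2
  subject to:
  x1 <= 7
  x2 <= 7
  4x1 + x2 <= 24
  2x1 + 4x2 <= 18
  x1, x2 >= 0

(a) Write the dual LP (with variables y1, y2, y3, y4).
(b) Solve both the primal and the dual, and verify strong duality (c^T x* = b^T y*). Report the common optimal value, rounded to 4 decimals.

The standard primal-dual pair for 'max c^T x s.t. A x <= b, x >= 0' is:
  Dual:  min b^T y  s.t.  A^T y >= c,  y >= 0.

So the dual LP is:
  minimize  7y1 + 7y2 + 24y3 + 18y4
  subject to:
    y1 + 4y3 + 2y4 >= 1
    y2 + y3 + 4y4 >= 6
    y1, y2, y3, y4 >= 0

Solving the primal: x* = (0, 4.5).
  primal value c^T x* = 27.
Solving the dual: y* = (0, 0, 0, 1.5).
  dual value b^T y* = 27.
Strong duality: c^T x* = b^T y*. Confirmed.

27


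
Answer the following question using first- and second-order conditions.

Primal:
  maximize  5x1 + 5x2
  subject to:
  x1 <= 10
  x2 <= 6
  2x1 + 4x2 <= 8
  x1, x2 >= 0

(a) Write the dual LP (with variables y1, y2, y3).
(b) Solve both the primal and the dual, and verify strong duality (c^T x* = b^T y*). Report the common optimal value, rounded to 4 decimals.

The standard primal-dual pair for 'max c^T x s.t. A x <= b, x >= 0' is:
  Dual:  min b^T y  s.t.  A^T y >= c,  y >= 0.

So the dual LP is:
  minimize  10y1 + 6y2 + 8y3
  subject to:
    y1 + 2y3 >= 5
    y2 + 4y3 >= 5
    y1, y2, y3 >= 0

Solving the primal: x* = (4, 0).
  primal value c^T x* = 20.
Solving the dual: y* = (0, 0, 2.5).
  dual value b^T y* = 20.
Strong duality: c^T x* = b^T y*. Confirmed.

20


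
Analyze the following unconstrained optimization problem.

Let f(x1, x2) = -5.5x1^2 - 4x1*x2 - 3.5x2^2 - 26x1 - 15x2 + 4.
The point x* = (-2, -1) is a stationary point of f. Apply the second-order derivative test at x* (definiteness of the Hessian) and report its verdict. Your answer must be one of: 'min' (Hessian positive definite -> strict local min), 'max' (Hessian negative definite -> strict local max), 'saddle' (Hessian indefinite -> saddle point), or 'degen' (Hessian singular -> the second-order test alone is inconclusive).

Compute the Hessian H = grad^2 f:
  H = [[-11, -4], [-4, -7]]
Verify stationarity: grad f(x*) = H x* + g = (0, 0).
Eigenvalues of H: -13.4721, -4.5279.
Both eigenvalues < 0, so H is negative definite -> x* is a strict local max.

max


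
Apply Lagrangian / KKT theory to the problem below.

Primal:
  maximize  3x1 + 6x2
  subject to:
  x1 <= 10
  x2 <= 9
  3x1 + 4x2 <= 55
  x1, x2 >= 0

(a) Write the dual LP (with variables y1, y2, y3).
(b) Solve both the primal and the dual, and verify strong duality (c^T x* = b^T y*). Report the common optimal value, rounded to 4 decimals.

The standard primal-dual pair for 'max c^T x s.t. A x <= b, x >= 0' is:
  Dual:  min b^T y  s.t.  A^T y >= c,  y >= 0.

So the dual LP is:
  minimize  10y1 + 9y2 + 55y3
  subject to:
    y1 + 3y3 >= 3
    y2 + 4y3 >= 6
    y1, y2, y3 >= 0

Solving the primal: x* = (6.3333, 9).
  primal value c^T x* = 73.
Solving the dual: y* = (0, 2, 1).
  dual value b^T y* = 73.
Strong duality: c^T x* = b^T y*. Confirmed.

73


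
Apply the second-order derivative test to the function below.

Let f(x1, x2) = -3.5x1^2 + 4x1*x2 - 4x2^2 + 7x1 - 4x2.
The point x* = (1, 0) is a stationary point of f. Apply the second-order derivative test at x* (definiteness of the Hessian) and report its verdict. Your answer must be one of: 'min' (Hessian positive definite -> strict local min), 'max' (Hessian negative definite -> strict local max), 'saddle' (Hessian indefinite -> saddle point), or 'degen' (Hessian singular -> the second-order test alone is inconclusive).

Compute the Hessian H = grad^2 f:
  H = [[-7, 4], [4, -8]]
Verify stationarity: grad f(x*) = H x* + g = (0, 0).
Eigenvalues of H: -11.5311, -3.4689.
Both eigenvalues < 0, so H is negative definite -> x* is a strict local max.

max


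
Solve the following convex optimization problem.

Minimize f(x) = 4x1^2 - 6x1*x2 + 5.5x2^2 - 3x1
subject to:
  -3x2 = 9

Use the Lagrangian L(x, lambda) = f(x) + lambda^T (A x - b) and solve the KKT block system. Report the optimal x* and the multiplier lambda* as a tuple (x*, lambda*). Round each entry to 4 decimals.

Form the Lagrangian:
  L(x, lambda) = (1/2) x^T Q x + c^T x + lambda^T (A x - b)
Stationarity (grad_x L = 0): Q x + c + A^T lambda = 0.
Primal feasibility: A x = b.

This gives the KKT block system:
  [ Q   A^T ] [ x     ]   [-c ]
  [ A    0  ] [ lambda ] = [ b ]

Solving the linear system:
  x*      = (-1.875, -3)
  lambda* = (-7.25)
  f(x*)   = 35.4375

x* = (-1.875, -3), lambda* = (-7.25)


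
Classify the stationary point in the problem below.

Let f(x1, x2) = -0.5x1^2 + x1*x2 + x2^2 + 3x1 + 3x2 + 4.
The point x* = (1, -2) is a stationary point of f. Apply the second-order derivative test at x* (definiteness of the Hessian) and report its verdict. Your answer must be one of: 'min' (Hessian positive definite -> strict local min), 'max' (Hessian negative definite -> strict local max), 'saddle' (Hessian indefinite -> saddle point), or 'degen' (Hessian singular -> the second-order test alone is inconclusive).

Compute the Hessian H = grad^2 f:
  H = [[-1, 1], [1, 2]]
Verify stationarity: grad f(x*) = H x* + g = (0, 0).
Eigenvalues of H: -1.3028, 2.3028.
Eigenvalues have mixed signs, so H is indefinite -> x* is a saddle point.

saddle


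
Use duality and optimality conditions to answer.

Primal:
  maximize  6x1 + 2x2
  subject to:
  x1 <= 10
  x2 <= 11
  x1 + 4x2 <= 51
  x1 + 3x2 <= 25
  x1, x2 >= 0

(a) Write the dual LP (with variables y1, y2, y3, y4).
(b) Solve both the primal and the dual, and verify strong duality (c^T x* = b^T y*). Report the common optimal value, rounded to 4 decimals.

The standard primal-dual pair for 'max c^T x s.t. A x <= b, x >= 0' is:
  Dual:  min b^T y  s.t.  A^T y >= c,  y >= 0.

So the dual LP is:
  minimize  10y1 + 11y2 + 51y3 + 25y4
  subject to:
    y1 + y3 + y4 >= 6
    y2 + 4y3 + 3y4 >= 2
    y1, y2, y3, y4 >= 0

Solving the primal: x* = (10, 5).
  primal value c^T x* = 70.
Solving the dual: y* = (5.3333, 0, 0, 0.6667).
  dual value b^T y* = 70.
Strong duality: c^T x* = b^T y*. Confirmed.

70


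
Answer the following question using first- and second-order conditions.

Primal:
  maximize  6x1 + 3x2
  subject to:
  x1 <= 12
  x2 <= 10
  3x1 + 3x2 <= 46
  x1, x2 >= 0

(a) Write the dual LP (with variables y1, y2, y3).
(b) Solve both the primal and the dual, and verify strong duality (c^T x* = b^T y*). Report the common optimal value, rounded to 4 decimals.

The standard primal-dual pair for 'max c^T x s.t. A x <= b, x >= 0' is:
  Dual:  min b^T y  s.t.  A^T y >= c,  y >= 0.

So the dual LP is:
  minimize  12y1 + 10y2 + 46y3
  subject to:
    y1 + 3y3 >= 6
    y2 + 3y3 >= 3
    y1, y2, y3 >= 0

Solving the primal: x* = (12, 3.3333).
  primal value c^T x* = 82.
Solving the dual: y* = (3, 0, 1).
  dual value b^T y* = 82.
Strong duality: c^T x* = b^T y*. Confirmed.

82


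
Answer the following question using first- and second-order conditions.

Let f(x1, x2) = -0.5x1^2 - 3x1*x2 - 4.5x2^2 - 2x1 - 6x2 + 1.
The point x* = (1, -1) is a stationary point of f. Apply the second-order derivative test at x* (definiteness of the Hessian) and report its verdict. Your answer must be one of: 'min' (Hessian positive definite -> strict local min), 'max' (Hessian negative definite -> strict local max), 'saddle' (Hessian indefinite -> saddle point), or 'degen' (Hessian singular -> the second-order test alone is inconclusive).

Compute the Hessian H = grad^2 f:
  H = [[-1, -3], [-3, -9]]
Verify stationarity: grad f(x*) = H x* + g = (0, 0).
Eigenvalues of H: -10, 0.
H has a zero eigenvalue (singular; negative semidefinite but not definite), so H is neither positive definite, negative definite, nor indefinite. The second-order test alone is inconclusive -> degen.
(Indeed, f is constant along the null direction of H through x*, so x* is not a strict local extremum.)

degen


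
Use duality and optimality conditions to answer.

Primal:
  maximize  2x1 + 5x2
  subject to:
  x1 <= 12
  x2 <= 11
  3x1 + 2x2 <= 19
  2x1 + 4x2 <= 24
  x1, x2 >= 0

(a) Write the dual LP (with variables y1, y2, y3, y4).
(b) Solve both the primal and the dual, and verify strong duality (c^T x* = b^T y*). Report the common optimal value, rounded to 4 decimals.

The standard primal-dual pair for 'max c^T x s.t. A x <= b, x >= 0' is:
  Dual:  min b^T y  s.t.  A^T y >= c,  y >= 0.

So the dual LP is:
  minimize  12y1 + 11y2 + 19y3 + 24y4
  subject to:
    y1 + 3y3 + 2y4 >= 2
    y2 + 2y3 + 4y4 >= 5
    y1, y2, y3, y4 >= 0

Solving the primal: x* = (0, 6).
  primal value c^T x* = 30.
Solving the dual: y* = (0, 0, 0, 1.25).
  dual value b^T y* = 30.
Strong duality: c^T x* = b^T y*. Confirmed.

30


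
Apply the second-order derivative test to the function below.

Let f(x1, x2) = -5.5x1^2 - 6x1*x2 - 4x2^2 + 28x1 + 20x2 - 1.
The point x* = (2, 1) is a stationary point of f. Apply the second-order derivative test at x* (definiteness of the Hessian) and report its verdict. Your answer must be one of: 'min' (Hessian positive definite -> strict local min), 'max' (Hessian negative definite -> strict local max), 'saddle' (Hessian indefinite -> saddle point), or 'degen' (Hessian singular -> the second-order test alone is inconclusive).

Compute the Hessian H = grad^2 f:
  H = [[-11, -6], [-6, -8]]
Verify stationarity: grad f(x*) = H x* + g = (0, 0).
Eigenvalues of H: -15.6847, -3.3153.
Both eigenvalues < 0, so H is negative definite -> x* is a strict local max.

max


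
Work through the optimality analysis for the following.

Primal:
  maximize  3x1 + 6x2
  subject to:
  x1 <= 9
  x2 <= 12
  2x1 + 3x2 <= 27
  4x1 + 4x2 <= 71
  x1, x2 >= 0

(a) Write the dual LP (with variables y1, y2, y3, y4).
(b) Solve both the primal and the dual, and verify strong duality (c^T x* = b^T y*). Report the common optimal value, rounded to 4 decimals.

The standard primal-dual pair for 'max c^T x s.t. A x <= b, x >= 0' is:
  Dual:  min b^T y  s.t.  A^T y >= c,  y >= 0.

So the dual LP is:
  minimize  9y1 + 12y2 + 27y3 + 71y4
  subject to:
    y1 + 2y3 + 4y4 >= 3
    y2 + 3y3 + 4y4 >= 6
    y1, y2, y3, y4 >= 0

Solving the primal: x* = (0, 9).
  primal value c^T x* = 54.
Solving the dual: y* = (0, 0, 2, 0).
  dual value b^T y* = 54.
Strong duality: c^T x* = b^T y*. Confirmed.

54


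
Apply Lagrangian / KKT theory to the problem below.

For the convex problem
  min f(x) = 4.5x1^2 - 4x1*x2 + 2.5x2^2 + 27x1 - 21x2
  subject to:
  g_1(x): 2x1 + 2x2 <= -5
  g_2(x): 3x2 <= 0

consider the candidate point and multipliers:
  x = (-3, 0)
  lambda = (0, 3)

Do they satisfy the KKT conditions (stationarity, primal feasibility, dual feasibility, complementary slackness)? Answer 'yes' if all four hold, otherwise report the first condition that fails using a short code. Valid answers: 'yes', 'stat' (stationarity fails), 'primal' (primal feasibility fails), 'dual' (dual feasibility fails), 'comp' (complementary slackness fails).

Gradient of f: grad f(x) = Q x + c = (0, -9)
Constraint values g_i(x) = a_i^T x - b_i:
  g_1((-3, 0)) = -1
  g_2((-3, 0)) = 0
Stationarity residual: grad f(x) + sum_i lambda_i a_i = (0, 0)
  -> stationarity OK
Primal feasibility (all g_i <= 0): OK
Dual feasibility (all lambda_i >= 0): OK
Complementary slackness (lambda_i * g_i(x) = 0 for all i): OK

Verdict: yes, KKT holds.

yes


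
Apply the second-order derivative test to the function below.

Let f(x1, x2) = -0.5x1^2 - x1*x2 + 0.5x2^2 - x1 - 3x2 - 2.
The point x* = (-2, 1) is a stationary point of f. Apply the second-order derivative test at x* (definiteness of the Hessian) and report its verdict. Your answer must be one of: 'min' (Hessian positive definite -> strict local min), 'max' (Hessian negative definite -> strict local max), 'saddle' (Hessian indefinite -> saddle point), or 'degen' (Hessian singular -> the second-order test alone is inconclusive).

Compute the Hessian H = grad^2 f:
  H = [[-1, -1], [-1, 1]]
Verify stationarity: grad f(x*) = H x* + g = (0, 0).
Eigenvalues of H: -1.4142, 1.4142.
Eigenvalues have mixed signs, so H is indefinite -> x* is a saddle point.

saddle


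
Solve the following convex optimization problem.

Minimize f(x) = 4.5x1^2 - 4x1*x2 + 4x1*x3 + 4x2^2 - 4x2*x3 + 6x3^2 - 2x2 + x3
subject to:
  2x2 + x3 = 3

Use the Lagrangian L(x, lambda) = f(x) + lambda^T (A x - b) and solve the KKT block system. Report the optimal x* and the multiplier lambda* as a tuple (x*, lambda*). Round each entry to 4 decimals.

Form the Lagrangian:
  L(x, lambda) = (1/2) x^T Q x + c^T x + lambda^T (A x - b)
Stationarity (grad_x L = 0): Q x + c + A^T lambda = 0.
Primal feasibility: A x = b.

This gives the KKT block system:
  [ Q   A^T ] [ x     ]   [-c ]
  [ A    0  ] [ lambda ] = [ b ]

Solving the linear system:
  x*      = (0.381, 1.2857, 0.4286)
  lambda* = (-2.5238)
  f(x*)   = 2.7143

x* = (0.381, 1.2857, 0.4286), lambda* = (-2.5238)


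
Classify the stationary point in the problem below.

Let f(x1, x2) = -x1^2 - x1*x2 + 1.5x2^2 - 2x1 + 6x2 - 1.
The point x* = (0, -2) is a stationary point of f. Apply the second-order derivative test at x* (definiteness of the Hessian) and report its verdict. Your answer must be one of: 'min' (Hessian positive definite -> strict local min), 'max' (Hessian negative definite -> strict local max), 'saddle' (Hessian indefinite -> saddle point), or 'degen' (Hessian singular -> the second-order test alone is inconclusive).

Compute the Hessian H = grad^2 f:
  H = [[-2, -1], [-1, 3]]
Verify stationarity: grad f(x*) = H x* + g = (0, 0).
Eigenvalues of H: -2.1926, 3.1926.
Eigenvalues have mixed signs, so H is indefinite -> x* is a saddle point.

saddle


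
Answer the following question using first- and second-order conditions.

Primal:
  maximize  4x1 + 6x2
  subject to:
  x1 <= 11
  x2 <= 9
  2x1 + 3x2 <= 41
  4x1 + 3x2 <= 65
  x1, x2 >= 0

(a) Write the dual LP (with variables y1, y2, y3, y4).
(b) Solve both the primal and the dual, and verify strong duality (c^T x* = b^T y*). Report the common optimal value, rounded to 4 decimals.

The standard primal-dual pair for 'max c^T x s.t. A x <= b, x >= 0' is:
  Dual:  min b^T y  s.t.  A^T y >= c,  y >= 0.

So the dual LP is:
  minimize  11y1 + 9y2 + 41y3 + 65y4
  subject to:
    y1 + 2y3 + 4y4 >= 4
    y2 + 3y3 + 3y4 >= 6
    y1, y2, y3, y4 >= 0

Solving the primal: x* = (11, 6.3333).
  primal value c^T x* = 82.
Solving the dual: y* = (0, 0, 2, 0).
  dual value b^T y* = 82.
Strong duality: c^T x* = b^T y*. Confirmed.

82


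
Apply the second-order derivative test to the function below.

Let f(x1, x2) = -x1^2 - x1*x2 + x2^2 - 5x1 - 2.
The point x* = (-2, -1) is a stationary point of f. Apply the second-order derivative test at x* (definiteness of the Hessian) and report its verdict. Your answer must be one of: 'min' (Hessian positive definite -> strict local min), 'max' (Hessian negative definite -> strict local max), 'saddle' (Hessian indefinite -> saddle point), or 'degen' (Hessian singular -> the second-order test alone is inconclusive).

Compute the Hessian H = grad^2 f:
  H = [[-2, -1], [-1, 2]]
Verify stationarity: grad f(x*) = H x* + g = (0, 0).
Eigenvalues of H: -2.2361, 2.2361.
Eigenvalues have mixed signs, so H is indefinite -> x* is a saddle point.

saddle


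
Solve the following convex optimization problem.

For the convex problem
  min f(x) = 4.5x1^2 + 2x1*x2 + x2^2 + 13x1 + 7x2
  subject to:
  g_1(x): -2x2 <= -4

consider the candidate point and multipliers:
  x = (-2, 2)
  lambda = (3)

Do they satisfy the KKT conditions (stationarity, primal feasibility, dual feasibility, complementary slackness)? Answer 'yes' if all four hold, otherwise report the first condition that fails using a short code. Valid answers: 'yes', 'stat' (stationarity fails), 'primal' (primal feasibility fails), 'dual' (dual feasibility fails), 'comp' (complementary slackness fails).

Gradient of f: grad f(x) = Q x + c = (-1, 7)
Constraint values g_i(x) = a_i^T x - b_i:
  g_1((-2, 2)) = 0
Stationarity residual: grad f(x) + sum_i lambda_i a_i = (-1, 1)
  -> stationarity FAILS
Primal feasibility (all g_i <= 0): OK
Dual feasibility (all lambda_i >= 0): OK
Complementary slackness (lambda_i * g_i(x) = 0 for all i): OK

Verdict: the first failing condition is stationarity -> stat.

stat
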